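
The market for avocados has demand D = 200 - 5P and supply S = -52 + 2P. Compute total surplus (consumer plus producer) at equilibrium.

Equilibrium: 200 - 5P = -52 + 2P gives P* = 36, Q* = 20.
Demand choke price: P = 40; supply starts at P = 26.
CS = ½(40 − 36)(20) = 40; PS = ½(36 − 26)(20) = 100.

Total surplus = 140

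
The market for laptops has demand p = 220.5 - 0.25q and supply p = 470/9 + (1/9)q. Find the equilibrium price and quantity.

Set the two price expressions equal: 220.5 - 0.25q = 470/9 + (1/9)q.
3029/18 = (13/36)q, so q* = 466.
p* = 220.5 − (0.25)(466) = 104.

p* = 104, q* = 466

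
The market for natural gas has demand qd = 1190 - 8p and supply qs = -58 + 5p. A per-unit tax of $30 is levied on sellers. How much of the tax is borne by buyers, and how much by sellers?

Buyers bear 150/13, sellers bear 240/13

Pre-tax equilibrium: p* = 96, q* = 422.
Tax on sellers shifts supply to qs = -58 + 5(p − 30) = -208 + 5p.
1190 - 8p = -208 + 5p gives buyer price pb = 1398/13; sellers receive ps = 1398/13 − 30 = 1008/13.
New quantity: q = 1190 − 8(1398/13) = 4286/13.
Buyer burden = 1398/13 − 96 = 150/13; seller burden = 96 − 1008/13 = 240/13.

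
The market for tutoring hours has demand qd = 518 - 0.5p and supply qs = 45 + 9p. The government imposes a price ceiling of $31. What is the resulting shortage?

Shortage = 178.5

Equilibrium price would be p* = 946/19, so the ceiling at 31 binds.
At p = 31: qd = 518 − 0.5(31) = 502.5, qs = 45 + 9(31) = 324.
Shortage = 502.5 − 324 = 178.5.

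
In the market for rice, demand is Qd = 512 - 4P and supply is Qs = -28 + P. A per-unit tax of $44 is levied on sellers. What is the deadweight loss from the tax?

Pre-tax equilibrium: P* = 108, Q* = 80.
Tax on sellers shifts supply to Qs = -28 + 1(P − 44) = -72 + P.
512 - 4P = -72 + P gives buyer price Pb = 116.8; sellers receive Ps = 116.8 − 44 = 72.8.
New quantity: Q = 512 − 4(116.8) = 44.8.
DWL = ½ × 44 × (80 − 44.8) = 774.4.

Deadweight loss = 774.4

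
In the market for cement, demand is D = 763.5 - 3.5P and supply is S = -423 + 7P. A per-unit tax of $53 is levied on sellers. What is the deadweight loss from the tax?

Deadweight loss = 19663/6

Pre-tax equilibrium: P* = 113, Q* = 368.
Tax on sellers shifts supply to S = -423 + 7(P − 53) = -794 + 7P.
763.5 - 3.5P = -794 + 7P gives buyer price Pb = 445/3; sellers receive Ps = 445/3 − 53 = 286/3.
New quantity: Q = 763.5 − 3.5(445/3) = 733/3.
DWL = ½ × 53 × (368 − 733/3) = 19663/6.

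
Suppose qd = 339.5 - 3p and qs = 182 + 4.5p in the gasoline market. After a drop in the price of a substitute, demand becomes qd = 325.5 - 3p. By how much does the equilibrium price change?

Δp = -28/15

Original equilibrium: p* = 21, q* = 276.5.
New equilibrium: 325.5 - 3p = 182 + 4.5p, so 143.5 = 7.5p and p' = 287/15; q' = 325.5 − 3(287/15) = 268.1.
Change in price: 287/15 − 21 = -28/15.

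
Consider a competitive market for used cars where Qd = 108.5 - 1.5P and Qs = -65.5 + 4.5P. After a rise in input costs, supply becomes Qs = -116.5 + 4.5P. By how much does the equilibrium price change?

Original equilibrium: P* = 29, Q* = 65.
New equilibrium: 108.5 - 1.5P = -116.5 + 4.5P, so 225 = 6P and P' = 37.5; Q' = 108.5 − 1.5(37.5) = 52.25.
Change in price: 37.5 − 29 = 8.5.

ΔP = 8.5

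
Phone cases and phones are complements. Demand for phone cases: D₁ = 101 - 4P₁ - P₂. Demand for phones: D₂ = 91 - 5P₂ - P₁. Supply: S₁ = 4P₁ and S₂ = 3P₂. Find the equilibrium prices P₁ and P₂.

P₁ = 239/21, P₂ = 209/21

Market 1: 101 - 4P₁ - P₂ = 4P₁ → 8P₁ + P₂ = 101.
Market 2: 8P₂ + P₁ = 91.
Eliminating P₂: 8×(1) − 1×(2) gives 63P₁ = 717, so P₁ = 239/21.
Back-substitute into (2): P₂ = (91 − 1×239/21) / 8 = 209/21.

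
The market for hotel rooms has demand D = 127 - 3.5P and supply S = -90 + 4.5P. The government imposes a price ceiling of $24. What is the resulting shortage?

Equilibrium price would be P* = 27.125, so the ceiling at 24 binds.
At P = 24: D = 127 − 3.5(24) = 43, S = -90 + 4.5(24) = 18.
Shortage = 43 − 18 = 25.

Shortage = 25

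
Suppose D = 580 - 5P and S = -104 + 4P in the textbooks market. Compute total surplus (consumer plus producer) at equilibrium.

Equilibrium: 580 - 5P = -104 + 4P gives P* = 76, Q* = 200.
Demand choke price: P = 116; supply starts at P = 26.
CS = ½(116 − 76)(200) = 4000; PS = ½(76 − 26)(200) = 5000.

Total surplus = 9000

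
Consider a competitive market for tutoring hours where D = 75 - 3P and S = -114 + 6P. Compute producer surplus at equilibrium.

Equilibrium: 75 - 3P = -114 + 6P gives P* = 21, Q* = 12.
Supply starts at P = 19 (where S = 0).
PS = ½(21 − 19)(12) = 12.

Producer surplus = 12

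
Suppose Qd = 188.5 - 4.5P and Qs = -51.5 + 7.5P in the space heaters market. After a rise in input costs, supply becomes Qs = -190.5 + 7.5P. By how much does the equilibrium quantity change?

ΔQ = -52.125

Original equilibrium: P* = 20, Q* = 98.5.
New equilibrium: 188.5 - 4.5P = -190.5 + 7.5P, so 379 = 12P and P' = 379/12; Q' = 188.5 − 4.5(379/12) = 46.375.
Change in quantity: 46.375 − 98.5 = -52.125.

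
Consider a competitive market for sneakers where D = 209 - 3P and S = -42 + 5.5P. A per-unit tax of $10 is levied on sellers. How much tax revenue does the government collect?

Pre-tax equilibrium: P* = 502/17, Q* = 2047/17.
Tax on sellers shifts supply to S = -42 + 5.5(P − 10) = -97 + 5.5P.
209 - 3P = -97 + 5.5P gives buyer price Pb = 36; sellers receive Ps = 36 − 10 = 26.
New quantity: Q = 209 − 3(36) = 101.
Revenue = 10 × 101 = 1010.

Tax revenue = 1010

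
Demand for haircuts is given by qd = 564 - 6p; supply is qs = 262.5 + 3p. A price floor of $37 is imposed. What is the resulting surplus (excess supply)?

Equilibrium price would be p* = 33.5, so the floor at 37 binds.
At p = 37: qd = 342, qs = 373.5.
Surplus = 373.5 − 342 = 31.5.

Surplus = 31.5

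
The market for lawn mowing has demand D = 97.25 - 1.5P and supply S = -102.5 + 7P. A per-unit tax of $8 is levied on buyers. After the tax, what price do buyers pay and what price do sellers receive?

Pre-tax equilibrium: P* = 23.5, Q* = 62.
Tax on buyers shifts demand to D = 97.25 − 1.5(P + 8) = 85.25 - 1.5P.
85.25 - 1.5P = -102.5 + 7P gives seller price Ps = 751/34; buyers pay Pb = 751/34 + 8 = 1023/34.
New quantity: Q = 97.25 − 1.5(1023/34) = 886/17.

Buyers pay 1023/34, sellers receive 751/34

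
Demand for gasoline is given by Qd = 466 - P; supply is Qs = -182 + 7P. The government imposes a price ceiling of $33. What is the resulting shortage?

Equilibrium price would be P* = 81, so the ceiling at 33 binds.
At P = 33: Qd = 466 − 1(33) = 433, Qs = -182 + 7(33) = 49.
Shortage = 433 − 49 = 384.

Shortage = 384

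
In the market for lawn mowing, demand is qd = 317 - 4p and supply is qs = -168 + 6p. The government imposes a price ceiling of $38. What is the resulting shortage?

Equilibrium price would be p* = 48.5, so the ceiling at 38 binds.
At p = 38: qd = 317 − 4(38) = 165, qs = -168 + 6(38) = 60.
Shortage = 165 − 60 = 105.

Shortage = 105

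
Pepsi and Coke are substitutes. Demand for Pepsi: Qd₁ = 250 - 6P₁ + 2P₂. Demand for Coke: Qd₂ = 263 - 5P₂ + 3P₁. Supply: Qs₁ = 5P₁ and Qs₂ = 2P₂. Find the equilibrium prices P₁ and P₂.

Market 1: 250 - 6P₁ + 2P₂ = 5P₁ → 11P₁ - 2P₂ = 250.
Market 2: 7P₂ - 3P₁ = 263.
Eliminating P₂: 7×(1) + 2×(2) gives 71P₁ = 2276, so P₁ = 2276/71.
Back-substitute into (2): P₂ = (263 + 3×2276/71) / 7 = 3643/71.

P₁ = 2276/71, P₂ = 3643/71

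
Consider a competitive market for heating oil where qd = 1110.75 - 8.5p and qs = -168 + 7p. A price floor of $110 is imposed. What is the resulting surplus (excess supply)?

Surplus = 426.25

Equilibrium price would be p* = 82.5, so the floor at 110 binds.
At p = 110: qd = 175.75, qs = 602.
Surplus = 602 − 175.75 = 426.25.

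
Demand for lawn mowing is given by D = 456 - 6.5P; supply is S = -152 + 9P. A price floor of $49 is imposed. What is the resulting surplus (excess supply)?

Surplus = 151.5

Equilibrium price would be P* = 1216/31, so the floor at 49 binds.
At P = 49: D = 137.5, S = 289.
Surplus = 289 − 137.5 = 151.5.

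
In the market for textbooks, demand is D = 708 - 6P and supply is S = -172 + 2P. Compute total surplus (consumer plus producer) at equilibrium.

Equilibrium: 708 - 6P = -172 + 2P gives P* = 110, Q* = 48.
Demand choke price: P = 118; supply starts at P = 86.
CS = ½(118 − 110)(48) = 192; PS = ½(110 − 86)(48) = 576.

Total surplus = 768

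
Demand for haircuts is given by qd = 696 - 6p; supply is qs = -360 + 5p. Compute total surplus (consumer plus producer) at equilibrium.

Equilibrium: 696 - 6p = -360 + 5p gives p* = 96, q* = 120.
Demand choke price: p = 116; supply starts at p = 72.
CS = ½(116 − 96)(120) = 1200; PS = ½(96 − 72)(120) = 1440.

Total surplus = 2640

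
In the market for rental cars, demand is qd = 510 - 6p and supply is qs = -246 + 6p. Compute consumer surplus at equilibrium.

Consumer surplus = 1452

Equilibrium: 510 - 6p = -246 + 6p gives p* = 63, q* = 132.
Demand choke price (qd = 0): p = 85.
CS = ½(85 − 63)(132) = 1452.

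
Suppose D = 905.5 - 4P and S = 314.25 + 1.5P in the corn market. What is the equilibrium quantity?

Q* = 475.5

Set D = S: 905.5 - 4P = 314.25 + 1.5P.
591.25 = 5.5P, so P* = 107.5.
Q* = 905.5 − 4(107.5) = 475.5.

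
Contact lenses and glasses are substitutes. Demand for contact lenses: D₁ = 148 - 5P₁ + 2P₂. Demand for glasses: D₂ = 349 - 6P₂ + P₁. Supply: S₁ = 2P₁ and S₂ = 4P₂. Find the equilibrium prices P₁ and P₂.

P₁ = 1089/34, P₂ = 2591/68

Market 1: 148 - 5P₁ + 2P₂ = 2P₁ → 7P₁ - 2P₂ = 148.
Market 2: 10P₂ - P₁ = 349.
Eliminating P₂: 10×(1) + 2×(2) gives 68P₁ = 2178, so P₁ = 1089/34.
Back-substitute into (2): P₂ = (349 + 1×1089/34) / 10 = 2591/68.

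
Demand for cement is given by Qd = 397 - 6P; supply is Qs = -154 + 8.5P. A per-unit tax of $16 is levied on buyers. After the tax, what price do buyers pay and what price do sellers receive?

Pre-tax equilibrium: P* = 38, Q* = 169.
Tax on buyers shifts demand to Qd = 397 − 6(P + 16) = 301 - 6P.
301 - 6P = -154 + 8.5P gives seller price Ps = 910/29; buyers pay Pb = 910/29 + 16 = 1374/29.
New quantity: Q = 397 − 6(1374/29) = 3269/29.

Buyers pay 1374/29, sellers receive 910/29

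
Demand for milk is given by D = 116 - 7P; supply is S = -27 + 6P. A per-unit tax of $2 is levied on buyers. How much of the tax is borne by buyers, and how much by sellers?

Buyers bear 12/13, sellers bear 14/13

Pre-tax equilibrium: P* = 11, Q* = 39.
Tax on buyers shifts demand to D = 116 − 7(P + 2) = 102 - 7P.
102 - 7P = -27 + 6P gives seller price Ps = 129/13; buyers pay Pb = 129/13 + 2 = 155/13.
New quantity: Q = 116 − 7(155/13) = 423/13.
Buyer burden = 155/13 − 11 = 12/13; seller burden = 11 − 129/13 = 14/13.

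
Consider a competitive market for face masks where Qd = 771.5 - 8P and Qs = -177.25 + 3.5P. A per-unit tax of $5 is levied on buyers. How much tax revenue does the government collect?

Pre-tax equilibrium: P* = 82.5, Q* = 111.5.
Tax on buyers shifts demand to Qd = 771.5 − 8(P + 5) = 731.5 - 8P.
731.5 - 8P = -177.25 + 3.5P gives seller price Ps = 3635/46; buyers pay Pb = 3635/46 + 5 = 3865/46.
New quantity: Q = 771.5 − 8(3865/46) = 4569/46.
Revenue = 5 × 4569/46 = 22845/46.

Tax revenue = 22845/46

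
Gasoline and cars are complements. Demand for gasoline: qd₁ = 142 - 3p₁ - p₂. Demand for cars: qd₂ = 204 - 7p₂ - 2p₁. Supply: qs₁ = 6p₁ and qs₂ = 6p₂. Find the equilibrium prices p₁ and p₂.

Market 1: 142 - 3p₁ - p₂ = 6p₁ → 9p₁ + p₂ = 142.
Market 2: 13p₂ + 2p₁ = 204.
Eliminating p₂: 13×(1) − 1×(2) gives 115p₁ = 1642, so p₁ = 1642/115.
Back-substitute into (2): p₂ = (204 − 2×1642/115) / 13 = 1552/115.

p₁ = 1642/115, p₂ = 1552/115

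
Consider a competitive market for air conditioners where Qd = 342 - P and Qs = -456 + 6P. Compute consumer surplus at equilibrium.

Consumer surplus = 25992

Equilibrium: 342 - P = -456 + 6P gives P* = 114, Q* = 228.
Demand choke price (Qd = 0): P = 342.
CS = ½(342 − 114)(228) = 25992.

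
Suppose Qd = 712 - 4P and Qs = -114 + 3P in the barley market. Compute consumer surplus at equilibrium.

Equilibrium: 712 - 4P = -114 + 3P gives P* = 118, Q* = 240.
Demand choke price (Qd = 0): P = 178.
CS = ½(178 − 118)(240) = 7200.

Consumer surplus = 7200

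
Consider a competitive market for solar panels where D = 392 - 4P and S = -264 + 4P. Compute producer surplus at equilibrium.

Producer surplus = 512

Equilibrium: 392 - 4P = -264 + 4P gives P* = 82, Q* = 64.
Supply starts at P = 66 (where S = 0).
PS = ½(82 − 66)(64) = 512.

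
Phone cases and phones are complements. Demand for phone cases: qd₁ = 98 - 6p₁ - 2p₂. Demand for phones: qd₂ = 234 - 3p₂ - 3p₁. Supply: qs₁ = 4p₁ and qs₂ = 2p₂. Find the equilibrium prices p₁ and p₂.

Market 1: 98 - 6p₁ - 2p₂ = 4p₁ → 10p₁ + 2p₂ = 98.
Market 2: 5p₂ + 3p₁ = 234.
Eliminating p₂: 5×(1) − 2×(2) gives 44p₁ = 22, so p₁ = 0.5.
Back-substitute into (2): p₂ = (234 − 3×0.5) / 5 = 46.5.

p₁ = 0.5, p₂ = 46.5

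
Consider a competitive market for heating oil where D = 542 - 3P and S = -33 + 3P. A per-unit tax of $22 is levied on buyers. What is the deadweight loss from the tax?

Pre-tax equilibrium: P* = 575/6, Q* = 254.5.
Tax on buyers shifts demand to D = 542 − 3(P + 22) = 476 - 3P.
476 - 3P = -33 + 3P gives seller price Ps = 509/6; buyers pay Pb = 509/6 + 22 = 641/6.
New quantity: Q = 542 − 3(641/6) = 221.5.
DWL = ½ × 22 × (254.5 − 221.5) = 363.

Deadweight loss = 363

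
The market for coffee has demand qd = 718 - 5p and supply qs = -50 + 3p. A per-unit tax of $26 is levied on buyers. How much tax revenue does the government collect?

Tax revenue = 4920.5

Pre-tax equilibrium: p* = 96, q* = 238.
Tax on buyers shifts demand to qd = 718 − 5(p + 26) = 588 - 5p.
588 - 5p = -50 + 3p gives seller price ps = 79.75; buyers pay pb = 79.75 + 26 = 105.75.
New quantity: q = 718 − 5(105.75) = 189.25.
Revenue = 26 × 189.25 = 4920.5.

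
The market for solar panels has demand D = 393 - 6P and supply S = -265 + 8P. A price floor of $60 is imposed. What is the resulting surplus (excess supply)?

Surplus = 182

Equilibrium price would be P* = 47, so the floor at 60 binds.
At P = 60: D = 33, S = 215.
Surplus = 215 − 33 = 182.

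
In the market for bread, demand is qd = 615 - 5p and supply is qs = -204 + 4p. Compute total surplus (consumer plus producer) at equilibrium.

Total surplus = 5760

Equilibrium: 615 - 5p = -204 + 4p gives p* = 91, q* = 160.
Demand choke price: p = 123; supply starts at p = 51.
CS = ½(123 − 91)(160) = 2560; PS = ½(91 − 51)(160) = 3200.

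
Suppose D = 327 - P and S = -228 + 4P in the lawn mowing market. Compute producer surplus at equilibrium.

Equilibrium: 327 - P = -228 + 4P gives P* = 111, Q* = 216.
Supply starts at P = 57 (where S = 0).
PS = ½(111 − 57)(216) = 5832.

Producer surplus = 5832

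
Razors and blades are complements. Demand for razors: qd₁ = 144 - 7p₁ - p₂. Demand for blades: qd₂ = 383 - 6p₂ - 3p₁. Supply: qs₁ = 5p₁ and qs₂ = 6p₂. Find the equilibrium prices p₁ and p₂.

Market 1: 144 - 7p₁ - p₂ = 5p₁ → 12p₁ + p₂ = 144.
Market 2: 12p₂ + 3p₁ = 383.
Eliminating p₂: 12×(1) − 1×(2) gives 141p₁ = 1345, so p₁ = 1345/141.
Back-substitute into (2): p₂ = (383 − 3×1345/141) / 12 = 1388/47.

p₁ = 1345/141, p₂ = 1388/47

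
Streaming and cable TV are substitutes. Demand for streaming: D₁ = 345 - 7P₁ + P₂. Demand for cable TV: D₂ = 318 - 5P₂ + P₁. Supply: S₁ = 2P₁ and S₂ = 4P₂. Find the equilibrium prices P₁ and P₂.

P₁ = 42.7875, P₂ = 40.0875

Market 1: 345 - 7P₁ + P₂ = 2P₁ → 9P₁ - P₂ = 345.
Market 2: 9P₂ - P₁ = 318.
Eliminating P₂: 9×(1) + 1×(2) gives 80P₁ = 3423, so P₁ = 42.7875.
Back-substitute into (2): P₂ = (318 + 1×42.7875) / 9 = 40.0875.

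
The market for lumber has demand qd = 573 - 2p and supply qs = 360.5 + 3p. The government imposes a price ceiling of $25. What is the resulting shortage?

Equilibrium price would be p* = 42.5, so the ceiling at 25 binds.
At p = 25: qd = 573 − 2(25) = 523, qs = 360.5 + 3(25) = 435.5.
Shortage = 523 − 435.5 = 87.5.

Shortage = 87.5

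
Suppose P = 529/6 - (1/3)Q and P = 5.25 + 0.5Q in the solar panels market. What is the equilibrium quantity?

Set the two price expressions equal: 529/6 - (1/3)Q = 5.25 + 0.5Q.
995/12 = (5/6)Q, so Q* = 99.5.
P* = 529/6 − (1/3)(99.5) = 55.

Q* = 99.5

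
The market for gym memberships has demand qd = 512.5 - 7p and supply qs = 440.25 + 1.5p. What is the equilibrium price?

p* = 8.5

Set qd = qs: 512.5 - 7p = 440.25 + 1.5p.
72.25 = 8.5p, so p* = 8.5.
q* = 512.5 − 7(8.5) = 453.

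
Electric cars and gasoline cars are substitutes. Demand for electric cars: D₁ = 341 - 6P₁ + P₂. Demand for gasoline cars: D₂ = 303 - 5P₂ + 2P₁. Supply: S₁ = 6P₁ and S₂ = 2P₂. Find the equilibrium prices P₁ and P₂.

Market 1: 341 - 6P₁ + P₂ = 6P₁ → 12P₁ - P₂ = 341.
Market 2: 7P₂ - 2P₁ = 303.
Eliminating P₂: 7×(1) + 1×(2) gives 82P₁ = 2690, so P₁ = 1345/41.
Back-substitute into (2): P₂ = (303 + 2×1345/41) / 7 = 2159/41.

P₁ = 1345/41, P₂ = 2159/41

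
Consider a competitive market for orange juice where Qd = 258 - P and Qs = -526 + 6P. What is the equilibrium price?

P* = 112

Set Qd = Qs: 258 - P = -526 + 6P.
784 = 7P, so P* = 112.
Q* = 258 − 1(112) = 146.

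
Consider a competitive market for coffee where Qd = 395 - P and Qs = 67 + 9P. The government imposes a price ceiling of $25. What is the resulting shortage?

Shortage = 78

Equilibrium price would be P* = 32.8, so the ceiling at 25 binds.
At P = 25: Qd = 395 − 1(25) = 370, Qs = 67 + 9(25) = 292.
Shortage = 370 − 292 = 78.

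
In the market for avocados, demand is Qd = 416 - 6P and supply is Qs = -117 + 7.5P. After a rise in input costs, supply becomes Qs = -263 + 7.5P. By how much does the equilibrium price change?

Original equilibrium: P* = 1066/27, Q* = 1612/9.
New equilibrium: 416 - 6P = -263 + 7.5P, so 679 = 13.5P and P' = 1358/27; Q' = 416 − 6(1358/27) = 1028/9.
Change in price: 1358/27 − 1066/27 = 292/27.

ΔP = 292/27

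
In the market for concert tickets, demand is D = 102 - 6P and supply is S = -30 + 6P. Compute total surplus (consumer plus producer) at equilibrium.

Total surplus = 216

Equilibrium: 102 - 6P = -30 + 6P gives P* = 11, Q* = 36.
Demand choke price: P = 17; supply starts at P = 5.
CS = ½(17 − 11)(36) = 108; PS = ½(11 − 5)(36) = 108.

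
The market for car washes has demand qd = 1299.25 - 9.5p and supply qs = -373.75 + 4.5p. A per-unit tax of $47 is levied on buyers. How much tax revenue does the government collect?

Tax revenue = 53909/56

Pre-tax equilibrium: p* = 119.5, q* = 164.
Tax on buyers shifts demand to qd = 1299.25 − 9.5(p + 47) = 852.75 - 9.5p.
852.75 - 9.5p = -373.75 + 4.5p gives seller price ps = 2453/28; buyers pay pb = 2453/28 + 47 = 3769/28.
New quantity: q = 1299.25 − 9.5(3769/28) = 1147/56.
Revenue = 47 × 1147/56 = 53909/56.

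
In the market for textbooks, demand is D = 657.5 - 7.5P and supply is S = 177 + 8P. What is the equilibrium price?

Set D = S: 657.5 - 7.5P = 177 + 8P.
480.5 = 15.5P, so P* = 31.
Q* = 657.5 − 7.5(31) = 425.

P* = 31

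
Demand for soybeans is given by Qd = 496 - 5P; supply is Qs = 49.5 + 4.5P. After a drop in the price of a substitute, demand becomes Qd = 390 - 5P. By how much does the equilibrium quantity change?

Original equilibrium: P* = 47, Q* = 261.
New equilibrium: 390 - 5P = 49.5 + 4.5P, so 340.5 = 9.5P and P' = 681/19; Q' = 390 − 5(681/19) = 4005/19.
Change in quantity: 4005/19 − 261 = -954/19.

ΔQ = -954/19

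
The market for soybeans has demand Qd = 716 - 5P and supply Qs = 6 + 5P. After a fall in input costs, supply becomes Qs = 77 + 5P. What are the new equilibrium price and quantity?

P' = 63.9, Q' = 396.5

Original equilibrium: P* = 71, Q* = 361.
New equilibrium: 716 - 5P = 77 + 5P, so 639 = 10P and P' = 63.9; Q' = 716 − 5(63.9) = 396.5.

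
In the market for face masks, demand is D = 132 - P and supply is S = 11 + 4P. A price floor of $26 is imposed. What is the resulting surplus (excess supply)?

Equilibrium price would be P* = 24.2, so the floor at 26 binds.
At P = 26: D = 106, S = 115.
Surplus = 115 − 106 = 9.

Surplus = 9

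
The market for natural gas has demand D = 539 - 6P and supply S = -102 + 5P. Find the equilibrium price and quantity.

P* = 641/11, Q* = 2083/11

Set D = S: 539 - 6P = -102 + 5P.
641 = 11P, so P* = 641/11.
Q* = 539 − 6(641/11) = 2083/11.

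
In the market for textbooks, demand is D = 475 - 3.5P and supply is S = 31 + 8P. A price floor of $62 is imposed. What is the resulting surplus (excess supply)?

Surplus = 269

Equilibrium price would be P* = 888/23, so the floor at 62 binds.
At P = 62: D = 258, S = 527.
Surplus = 527 − 258 = 269.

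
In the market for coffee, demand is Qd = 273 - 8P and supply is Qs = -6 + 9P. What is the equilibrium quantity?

Set Qd = Qs: 273 - 8P = -6 + 9P.
279 = 17P, so P* = 279/17.
Q* = 273 − 8(279/17) = 2409/17.

Q* = 2409/17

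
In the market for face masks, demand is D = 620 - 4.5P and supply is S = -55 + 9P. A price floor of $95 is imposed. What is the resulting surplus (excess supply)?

Equilibrium price would be P* = 50, so the floor at 95 binds.
At P = 95: D = 192.5, S = 800.
Surplus = 800 − 192.5 = 607.5.

Surplus = 607.5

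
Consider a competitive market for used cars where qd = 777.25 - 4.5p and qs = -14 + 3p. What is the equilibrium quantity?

Set qd = qs: 777.25 - 4.5p = -14 + 3p.
791.25 = 7.5p, so p* = 105.5.
q* = 777.25 − 4.5(105.5) = 302.5.

q* = 302.5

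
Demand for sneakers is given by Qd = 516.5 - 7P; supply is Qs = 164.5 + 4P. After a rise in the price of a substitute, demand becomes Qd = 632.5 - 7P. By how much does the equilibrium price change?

ΔP = 116/11

Original equilibrium: P* = 32, Q* = 292.5.
New equilibrium: 632.5 - 7P = 164.5 + 4P, so 468 = 11P and P' = 468/11; Q' = 632.5 − 7(468/11) = 7363/22.
Change in price: 468/11 − 32 = 116/11.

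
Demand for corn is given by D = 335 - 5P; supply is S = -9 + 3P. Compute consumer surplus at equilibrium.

Equilibrium: 335 - 5P = -9 + 3P gives P* = 43, Q* = 120.
Demand choke price (D = 0): P = 67.
CS = ½(67 − 43)(120) = 1440.

Consumer surplus = 1440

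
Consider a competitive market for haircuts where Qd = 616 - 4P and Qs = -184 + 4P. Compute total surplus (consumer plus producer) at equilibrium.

Equilibrium: 616 - 4P = -184 + 4P gives P* = 100, Q* = 216.
Demand choke price: P = 154; supply starts at P = 46.
CS = ½(154 − 100)(216) = 5832; PS = ½(100 − 46)(216) = 5832.

Total surplus = 11664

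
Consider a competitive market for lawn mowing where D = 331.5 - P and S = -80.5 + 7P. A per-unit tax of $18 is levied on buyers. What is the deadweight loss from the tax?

Deadweight loss = 141.75

Pre-tax equilibrium: P* = 51.5, Q* = 280.
Tax on buyers shifts demand to D = 331.5 − 1(P + 18) = 313.5 - P.
313.5 - P = -80.5 + 7P gives seller price Ps = 49.25; buyers pay Pb = 49.25 + 18 = 67.25.
New quantity: Q = 331.5 − 1(67.25) = 264.25.
DWL = ½ × 18 × (280 − 264.25) = 141.75.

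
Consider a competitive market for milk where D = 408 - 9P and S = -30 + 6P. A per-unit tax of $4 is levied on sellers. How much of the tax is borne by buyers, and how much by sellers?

Pre-tax equilibrium: P* = 29.2, Q* = 145.2.
Tax on sellers shifts supply to S = -30 + 6(P − 4) = -54 + 6P.
408 - 9P = -54 + 6P gives buyer price Pb = 30.8; sellers receive Ps = 30.8 − 4 = 26.8.
New quantity: Q = 408 − 9(30.8) = 130.8.
Buyer burden = 30.8 − 29.2 = 1.6; seller burden = 29.2 − 26.8 = 2.4.

Buyers bear $1.6, sellers bear $2.4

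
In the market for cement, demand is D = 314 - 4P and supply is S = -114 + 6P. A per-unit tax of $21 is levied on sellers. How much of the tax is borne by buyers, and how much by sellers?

Buyers bear $12.6, sellers bear $8.4

Pre-tax equilibrium: P* = 42.8, Q* = 142.8.
Tax on sellers shifts supply to S = -114 + 6(P − 21) = -240 + 6P.
314 - 4P = -240 + 6P gives buyer price Pb = 55.4; sellers receive Ps = 55.4 − 21 = 34.4.
New quantity: Q = 314 − 4(55.4) = 92.4.
Buyer burden = 55.4 − 42.8 = 12.6; seller burden = 42.8 − 34.4 = 8.4.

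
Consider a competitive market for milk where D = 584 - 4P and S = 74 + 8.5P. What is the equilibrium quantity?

Set D = S: 584 - 4P = 74 + 8.5P.
510 = 12.5P, so P* = 40.8.
Q* = 584 − 4(40.8) = 420.8.

Q* = 420.8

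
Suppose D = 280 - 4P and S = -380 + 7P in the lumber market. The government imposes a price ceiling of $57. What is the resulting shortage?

Equilibrium price would be P* = 60, so the ceiling at 57 binds.
At P = 57: D = 280 − 4(57) = 52, S = -380 + 7(57) = 19.
Shortage = 52 − 19 = 33.

Shortage = 33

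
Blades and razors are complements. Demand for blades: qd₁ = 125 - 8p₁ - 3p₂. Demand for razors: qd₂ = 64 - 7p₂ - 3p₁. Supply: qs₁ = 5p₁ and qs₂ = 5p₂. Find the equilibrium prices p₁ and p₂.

p₁ = 436/49, p₂ = 457/147

Market 1: 125 - 8p₁ - 3p₂ = 5p₁ → 13p₁ + 3p₂ = 125.
Market 2: 12p₂ + 3p₁ = 64.
Eliminating p₂: 12×(1) − 3×(2) gives 147p₁ = 1308, so p₁ = 436/49.
Back-substitute into (2): p₂ = (64 − 3×436/49) / 12 = 457/147.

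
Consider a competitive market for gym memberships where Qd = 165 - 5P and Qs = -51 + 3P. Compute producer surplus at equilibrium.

Equilibrium: 165 - 5P = -51 + 3P gives P* = 27, Q* = 30.
Supply starts at P = 17 (where Qs = 0).
PS = ½(27 − 17)(30) = 150.

Producer surplus = 150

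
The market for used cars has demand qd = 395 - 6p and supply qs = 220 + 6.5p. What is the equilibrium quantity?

Set qd = qs: 395 - 6p = 220 + 6.5p.
175 = 12.5p, so p* = 14.
q* = 395 − 6(14) = 311.

q* = 311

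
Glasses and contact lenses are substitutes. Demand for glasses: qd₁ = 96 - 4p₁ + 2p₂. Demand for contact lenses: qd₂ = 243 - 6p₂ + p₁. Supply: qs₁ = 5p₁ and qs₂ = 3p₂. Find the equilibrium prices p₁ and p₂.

Market 1: 96 - 4p₁ + 2p₂ = 5p₁ → 9p₁ - 2p₂ = 96.
Market 2: 9p₂ - p₁ = 243.
Eliminating p₂: 9×(1) + 2×(2) gives 79p₁ = 1350, so p₁ = 1350/79.
Back-substitute into (2): p₂ = (243 + 1×1350/79) / 9 = 2283/79.

p₁ = 1350/79, p₂ = 2283/79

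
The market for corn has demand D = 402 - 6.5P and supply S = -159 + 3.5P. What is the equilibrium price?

Set D = S: 402 - 6.5P = -159 + 3.5P.
561 = 10P, so P* = 56.1.
Q* = 402 − 6.5(56.1) = 37.35.

P* = 56.1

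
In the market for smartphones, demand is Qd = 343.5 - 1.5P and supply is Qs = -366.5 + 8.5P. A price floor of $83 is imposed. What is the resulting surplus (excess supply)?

Equilibrium price would be P* = 71, so the floor at 83 binds.
At P = 83: Qd = 219, Qs = 339.
Surplus = 339 − 219 = 120.

Surplus = 120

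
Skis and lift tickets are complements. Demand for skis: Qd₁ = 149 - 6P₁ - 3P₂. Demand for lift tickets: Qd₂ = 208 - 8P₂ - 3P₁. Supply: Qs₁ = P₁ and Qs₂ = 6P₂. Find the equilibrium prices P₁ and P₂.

P₁ = 1462/89, P₂ = 1009/89

Market 1: 149 - 6P₁ - 3P₂ = P₁ → 7P₁ + 3P₂ = 149.
Market 2: 14P₂ + 3P₁ = 208.
Eliminating P₂: 14×(1) − 3×(2) gives 89P₁ = 1462, so P₁ = 1462/89.
Back-substitute into (2): P₂ = (208 − 3×1462/89) / 14 = 1009/89.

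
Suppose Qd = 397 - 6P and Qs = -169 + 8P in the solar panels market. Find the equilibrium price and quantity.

P* = 283/7, Q* = 1081/7

Set Qd = Qs: 397 - 6P = -169 + 8P.
566 = 14P, so P* = 283/7.
Q* = 397 − 6(283/7) = 1081/7.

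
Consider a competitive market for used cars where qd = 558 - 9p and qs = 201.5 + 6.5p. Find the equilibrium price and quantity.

Set qd = qs: 558 - 9p = 201.5 + 6.5p.
356.5 = 15.5p, so p* = 23.
q* = 558 − 9(23) = 351.

p* = 23, q* = 351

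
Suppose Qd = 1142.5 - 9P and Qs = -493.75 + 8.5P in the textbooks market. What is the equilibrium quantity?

Set Qd = Qs: 1142.5 - 9P = -493.75 + 8.5P.
1636.25 = 17.5P, so P* = 93.5.
Q* = 1142.5 − 9(93.5) = 301.

Q* = 301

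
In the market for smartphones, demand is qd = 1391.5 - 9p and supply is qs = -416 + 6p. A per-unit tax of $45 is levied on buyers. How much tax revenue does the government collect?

Pre-tax equilibrium: p* = 120.5, q* = 307.
Tax on buyers shifts demand to qd = 1391.5 − 9(p + 45) = 986.5 - 9p.
986.5 - 9p = -416 + 6p gives seller price ps = 93.5; buyers pay pb = 93.5 + 45 = 138.5.
New quantity: q = 1391.5 − 9(138.5) = 145.
Revenue = 45 × 145 = 6525.

Tax revenue = 6525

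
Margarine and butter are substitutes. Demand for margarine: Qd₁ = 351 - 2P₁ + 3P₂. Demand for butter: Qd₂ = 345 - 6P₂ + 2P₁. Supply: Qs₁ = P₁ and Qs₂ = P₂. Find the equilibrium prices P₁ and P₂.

Market 1: 351 - 2P₁ + 3P₂ = P₁ → 3P₁ - 3P₂ = 351.
Market 2: 7P₂ - 2P₁ = 345.
Eliminating P₂: 7×(1) + 3×(2) gives 15P₁ = 3492, so P₁ = 232.8.
Back-substitute into (2): P₂ = (345 + 2×232.8) / 7 = 115.8.

P₁ = 232.8, P₂ = 115.8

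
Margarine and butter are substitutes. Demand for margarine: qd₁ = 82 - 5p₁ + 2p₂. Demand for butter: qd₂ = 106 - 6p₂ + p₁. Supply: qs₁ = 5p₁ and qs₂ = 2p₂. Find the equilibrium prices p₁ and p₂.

p₁ = 434/39, p₂ = 571/39

Market 1: 82 - 5p₁ + 2p₂ = 5p₁ → 10p₁ - 2p₂ = 82.
Market 2: 8p₂ - p₁ = 106.
Eliminating p₂: 8×(1) + 2×(2) gives 78p₁ = 868, so p₁ = 434/39.
Back-substitute into (2): p₂ = (106 + 1×434/39) / 8 = 571/39.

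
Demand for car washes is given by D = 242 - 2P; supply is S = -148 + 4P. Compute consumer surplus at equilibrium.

Equilibrium: 242 - 2P = -148 + 4P gives P* = 65, Q* = 112.
Demand choke price (D = 0): P = 121.
CS = ½(121 − 65)(112) = 3136.

Consumer surplus = 3136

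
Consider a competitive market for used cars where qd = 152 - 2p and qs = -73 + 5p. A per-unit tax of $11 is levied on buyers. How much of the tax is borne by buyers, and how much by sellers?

Pre-tax equilibrium: p* = 225/7, q* = 614/7.
Tax on buyers shifts demand to qd = 152 − 2(p + 11) = 130 - 2p.
130 - 2p = -73 + 5p gives seller price ps = 29; buyers pay pb = 29 + 11 = 40.
New quantity: q = 152 − 2(40) = 72.
Buyer burden = 40 − 225/7 = 55/7; seller burden = 225/7 − 29 = 22/7.

Buyers bear 55/7, sellers bear 22/7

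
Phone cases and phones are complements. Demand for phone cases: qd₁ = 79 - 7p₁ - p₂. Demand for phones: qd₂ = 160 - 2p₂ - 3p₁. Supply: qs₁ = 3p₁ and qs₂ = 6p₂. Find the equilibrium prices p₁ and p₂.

p₁ = 472/77, p₂ = 1363/77

Market 1: 79 - 7p₁ - p₂ = 3p₁ → 10p₁ + p₂ = 79.
Market 2: 8p₂ + 3p₁ = 160.
Eliminating p₂: 8×(1) − 1×(2) gives 77p₁ = 472, so p₁ = 472/77.
Back-substitute into (2): p₂ = (160 − 3×472/77) / 8 = 1363/77.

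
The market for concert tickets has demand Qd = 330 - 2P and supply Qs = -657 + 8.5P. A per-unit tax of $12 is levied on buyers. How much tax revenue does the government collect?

Pre-tax equilibrium: P* = 94, Q* = 142.
Tax on buyers shifts demand to Qd = 330 − 2(P + 12) = 306 - 2P.
306 - 2P = -657 + 8.5P gives seller price Ps = 642/7; buyers pay Pb = 642/7 + 12 = 726/7.
New quantity: Q = 330 − 2(726/7) = 858/7.
Revenue = 12 × 858/7 = 10296/7.

Tax revenue = 10296/7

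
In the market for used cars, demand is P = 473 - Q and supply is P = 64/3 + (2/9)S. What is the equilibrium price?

Set the two price expressions equal: 473 - Q = 64/3 + (2/9)Q.
1355/3 = (11/9)Q, so Q* = 4065/11.
P* = 473 − (1)(4065/11) = 1138/11.

P* = 1138/11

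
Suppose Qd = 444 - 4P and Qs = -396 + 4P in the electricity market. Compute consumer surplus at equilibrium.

Equilibrium: 444 - 4P = -396 + 4P gives P* = 105, Q* = 24.
Demand choke price (Qd = 0): P = 111.
CS = ½(111 − 105)(24) = 72.

Consumer surplus = 72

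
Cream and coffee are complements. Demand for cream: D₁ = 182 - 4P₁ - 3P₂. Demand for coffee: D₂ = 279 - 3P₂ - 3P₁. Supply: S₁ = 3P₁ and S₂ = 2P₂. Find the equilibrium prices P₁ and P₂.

Market 1: 182 - 4P₁ - 3P₂ = 3P₁ → 7P₁ + 3P₂ = 182.
Market 2: 5P₂ + 3P₁ = 279.
Eliminating P₂: 5×(1) − 3×(2) gives 26P₁ = 73, so P₁ = 73/26.
Back-substitute into (2): P₂ = (279 − 3×73/26) / 5 = 1407/26.

P₁ = 73/26, P₂ = 1407/26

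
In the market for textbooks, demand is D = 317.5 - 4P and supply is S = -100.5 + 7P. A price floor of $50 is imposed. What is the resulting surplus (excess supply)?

Surplus = 132

Equilibrium price would be P* = 38, so the floor at 50 binds.
At P = 50: D = 117.5, S = 249.5.
Surplus = 249.5 − 117.5 = 132.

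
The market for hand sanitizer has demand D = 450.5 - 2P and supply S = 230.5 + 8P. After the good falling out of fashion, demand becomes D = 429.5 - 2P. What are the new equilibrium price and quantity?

Original equilibrium: P* = 22, Q* = 406.5.
New equilibrium: 429.5 - 2P = 230.5 + 8P, so 199 = 10P and P' = 19.9; Q' = 429.5 − 2(19.9) = 389.7.

P' = 19.9, Q' = 389.7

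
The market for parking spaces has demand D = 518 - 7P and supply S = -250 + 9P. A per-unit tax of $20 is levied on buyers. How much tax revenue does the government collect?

Pre-tax equilibrium: P* = 48, Q* = 182.
Tax on buyers shifts demand to D = 518 − 7(P + 20) = 378 - 7P.
378 - 7P = -250 + 9P gives seller price Ps = 39.25; buyers pay Pb = 39.25 + 20 = 59.25.
New quantity: Q = 518 − 7(59.25) = 103.25.
Revenue = 20 × 103.25 = 2065.

Tax revenue = 2065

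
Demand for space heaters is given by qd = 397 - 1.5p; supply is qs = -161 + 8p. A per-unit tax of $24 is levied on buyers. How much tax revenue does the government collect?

Pre-tax equilibrium: p* = 1116/19, q* = 5869/19.
Tax on buyers shifts demand to qd = 397 − 1.5(p + 24) = 361 - 1.5p.
361 - 1.5p = -161 + 8p gives seller price ps = 1044/19; buyers pay pb = 1044/19 + 24 = 1500/19.
New quantity: q = 397 − 1.5(1500/19) = 5293/19.
Revenue = 24 × 5293/19 = 127032/19.

Tax revenue = 127032/19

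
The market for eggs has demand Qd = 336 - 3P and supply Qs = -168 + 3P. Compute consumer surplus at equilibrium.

Equilibrium: 336 - 3P = -168 + 3P gives P* = 84, Q* = 84.
Demand choke price (Qd = 0): P = 112.
CS = ½(112 − 84)(84) = 1176.

Consumer surplus = 1176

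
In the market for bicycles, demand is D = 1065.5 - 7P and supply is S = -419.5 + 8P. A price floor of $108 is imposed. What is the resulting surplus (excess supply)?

Surplus = 135

Equilibrium price would be P* = 99, so the floor at 108 binds.
At P = 108: D = 309.5, S = 444.5.
Surplus = 444.5 − 309.5 = 135.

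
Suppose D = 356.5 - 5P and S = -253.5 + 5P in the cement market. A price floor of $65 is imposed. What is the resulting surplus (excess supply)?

Equilibrium price would be P* = 61, so the floor at 65 binds.
At P = 65: D = 31.5, S = 71.5.
Surplus = 71.5 − 31.5 = 40.

Surplus = 40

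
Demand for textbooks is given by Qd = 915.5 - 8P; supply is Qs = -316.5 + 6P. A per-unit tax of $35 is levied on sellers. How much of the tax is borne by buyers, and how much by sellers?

Pre-tax equilibrium: P* = 88, Q* = 211.5.
Tax on sellers shifts supply to Qs = -316.5 + 6(P − 35) = -526.5 + 6P.
915.5 - 8P = -526.5 + 6P gives buyer price Pb = 103; sellers receive Ps = 103 − 35 = 68.
New quantity: Q = 915.5 − 8(103) = 91.5.
Buyer burden = 103 − 88 = 15; seller burden = 88 − 68 = 20.

Buyers bear $15, sellers bear $20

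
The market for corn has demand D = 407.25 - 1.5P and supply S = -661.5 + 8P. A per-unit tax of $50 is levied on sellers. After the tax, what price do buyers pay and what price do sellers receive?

Buyers pay 5875/38, sellers receive 3975/38

Pre-tax equilibrium: P* = 112.5, Q* = 238.5.
Tax on sellers shifts supply to S = -661.5 + 8(P − 50) = -1061.5 + 8P.
407.25 - 1.5P = -1061.5 + 8P gives buyer price Pb = 5875/38; sellers receive Ps = 5875/38 − 50 = 3975/38.
New quantity: Q = 407.25 − 1.5(5875/38) = 6663/38.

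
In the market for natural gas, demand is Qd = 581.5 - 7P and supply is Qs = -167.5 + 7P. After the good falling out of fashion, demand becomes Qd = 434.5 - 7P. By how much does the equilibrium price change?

ΔP = -10.5

Original equilibrium: P* = 53.5, Q* = 207.
New equilibrium: 434.5 - 7P = -167.5 + 7P, so 602 = 14P and P' = 43; Q' = 434.5 − 7(43) = 133.5.
Change in price: 43 − 53.5 = -10.5.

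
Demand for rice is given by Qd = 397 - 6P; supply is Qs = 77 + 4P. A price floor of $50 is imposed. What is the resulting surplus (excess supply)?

Surplus = 180

Equilibrium price would be P* = 32, so the floor at 50 binds.
At P = 50: Qd = 97, Qs = 277.
Surplus = 277 − 97 = 180.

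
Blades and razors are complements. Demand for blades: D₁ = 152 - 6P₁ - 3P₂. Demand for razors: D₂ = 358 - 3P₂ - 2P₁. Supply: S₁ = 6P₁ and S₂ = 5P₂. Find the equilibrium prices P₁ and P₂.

Market 1: 152 - 6P₁ - 3P₂ = 6P₁ → 12P₁ + 3P₂ = 152.
Market 2: 8P₂ + 2P₁ = 358.
Eliminating P₂: 8×(1) − 3×(2) gives 90P₁ = 142, so P₁ = 71/45.
Back-substitute into (2): P₂ = (358 − 2×71/45) / 8 = 1996/45.

P₁ = 71/45, P₂ = 1996/45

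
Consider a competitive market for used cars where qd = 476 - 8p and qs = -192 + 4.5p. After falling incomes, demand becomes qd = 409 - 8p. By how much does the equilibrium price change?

Original equilibrium: p* = 53.44, q* = 48.48.
New equilibrium: 409 - 8p = -192 + 4.5p, so 601 = 12.5p and p' = 48.08; q' = 409 − 8(48.08) = 24.36.
Change in price: 48.08 − 53.44 = -5.36.

Δp = -5.36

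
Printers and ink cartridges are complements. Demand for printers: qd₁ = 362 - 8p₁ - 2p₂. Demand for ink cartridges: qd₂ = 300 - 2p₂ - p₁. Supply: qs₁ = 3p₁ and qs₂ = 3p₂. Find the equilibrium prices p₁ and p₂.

Market 1: 362 - 8p₁ - 2p₂ = 3p₁ → 11p₁ + 2p₂ = 362.
Market 2: 5p₂ + p₁ = 300.
Eliminating p₂: 5×(1) − 2×(2) gives 53p₁ = 1210, so p₁ = 1210/53.
Back-substitute into (2): p₂ = (300 − 1×1210/53) / 5 = 2938/53.

p₁ = 1210/53, p₂ = 2938/53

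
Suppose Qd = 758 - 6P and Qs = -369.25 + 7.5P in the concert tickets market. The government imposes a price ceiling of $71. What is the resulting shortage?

Shortage = 168.75

Equilibrium price would be P* = 83.5, so the ceiling at 71 binds.
At P = 71: Qd = 758 − 6(71) = 332, Qs = -369.25 + 7.5(71) = 163.25.
Shortage = 332 − 163.25 = 168.75.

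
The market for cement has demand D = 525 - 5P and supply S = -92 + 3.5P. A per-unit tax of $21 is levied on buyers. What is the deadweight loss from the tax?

Deadweight loss = 15435/34

Pre-tax equilibrium: P* = 1234/17, Q* = 2755/17.
Tax on buyers shifts demand to D = 525 − 5(P + 21) = 420 - 5P.
420 - 5P = -92 + 3.5P gives seller price Ps = 1024/17; buyers pay Pb = 1024/17 + 21 = 1381/17.
New quantity: Q = 525 − 5(1381/17) = 2020/17.
DWL = ½ × 21 × (2755/17 − 2020/17) = 15435/34.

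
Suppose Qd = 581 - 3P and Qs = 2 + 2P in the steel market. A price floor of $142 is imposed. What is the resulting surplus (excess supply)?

Equilibrium price would be P* = 115.8, so the floor at 142 binds.
At P = 142: Qd = 155, Qs = 286.
Surplus = 286 − 155 = 131.

Surplus = 131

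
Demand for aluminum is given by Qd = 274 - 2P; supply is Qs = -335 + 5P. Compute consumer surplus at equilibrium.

Equilibrium: 274 - 2P = -335 + 5P gives P* = 87, Q* = 100.
Demand choke price (Qd = 0): P = 137.
CS = ½(137 − 87)(100) = 2500.

Consumer surplus = 2500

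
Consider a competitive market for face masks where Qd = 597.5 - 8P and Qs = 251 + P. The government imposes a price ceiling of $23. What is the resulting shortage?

Equilibrium price would be P* = 38.5, so the ceiling at 23 binds.
At P = 23: Qd = 597.5 − 8(23) = 413.5, Qs = 251 + 1(23) = 274.
Shortage = 413.5 − 274 = 139.5.

Shortage = 139.5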